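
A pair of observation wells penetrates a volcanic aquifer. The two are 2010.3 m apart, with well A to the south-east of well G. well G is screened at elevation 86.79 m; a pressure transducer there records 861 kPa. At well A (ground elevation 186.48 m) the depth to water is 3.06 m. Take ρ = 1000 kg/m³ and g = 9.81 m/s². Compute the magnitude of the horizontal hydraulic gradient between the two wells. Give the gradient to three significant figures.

Pressure head at well G: ψ = P/(ρg) = 861×1000 / (1000 × 9.81) = 87.77 m.
Total head at well G: h = z + ψ = 86.79 + 87.77 = 174.56 m.
Total head at well A: h = 186.48 − 3.06 = 183.42 m.
Head difference: h(well G) − h(well A) = 174.56 − 183.42 = -8.86 m.
Hydraulic gradient: i = |Δh| / L = 8.86 / 2010.3 = 0.00441.

i ≈ 0.00441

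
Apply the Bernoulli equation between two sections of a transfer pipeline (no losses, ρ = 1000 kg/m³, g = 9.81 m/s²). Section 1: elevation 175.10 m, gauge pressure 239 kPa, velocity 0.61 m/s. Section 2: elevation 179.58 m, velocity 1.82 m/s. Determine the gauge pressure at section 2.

Pressure head at 1: ψ₁ = P₁/(ρg) = 239×1000 / (1000 × 9.81) = 24.36 m.
Velocity heads: v₁²/2g = 0.61²/19.62 = 0.019 m; v₂²/2g = 1.82²/19.62 = 0.169 m.
Total head H = z₁ + ψ₁ + v₁²/2g = 175.10 + 24.36 + 0.019 = 199.48 m.
ψ₂ = H − z₂ − v₂²/2g = 199.48 − 179.58 − 0.169 = 19.73 m.
P₂ = ρgψ₂ = 1000 × 9.81 × 19.73 ≈ 194 kPa.

P₂ ≈ 194 kPa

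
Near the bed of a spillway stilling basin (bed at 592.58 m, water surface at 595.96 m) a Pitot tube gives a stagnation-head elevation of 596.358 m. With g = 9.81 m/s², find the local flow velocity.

Near the bed, under hydrostatic conditions, the piezometric head (z + ψ) equals the free-surface elevation, 595.96 m.
Velocity head = total − piezometric = 596.358 − 595.96 = 0.398 m.
v = √(2g·h_v) = √(2 × 9.81 × 0.398) = 2.79 m/s.

v ≈ 2.79 m/s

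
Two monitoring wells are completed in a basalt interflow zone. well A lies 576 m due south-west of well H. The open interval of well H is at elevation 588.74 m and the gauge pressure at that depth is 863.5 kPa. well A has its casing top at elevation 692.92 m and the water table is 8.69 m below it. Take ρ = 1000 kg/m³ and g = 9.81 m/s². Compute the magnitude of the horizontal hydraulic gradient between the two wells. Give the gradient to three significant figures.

i ≈ 0.0130

Pressure head at well H: ψ = P/(ρg) = 863.5×1000 / (1000 × 9.81) = 88.02 m.
Total head at well H: h = z + ψ = 588.74 + 88.02 = 676.76 m.
Total head at well A: h = 692.92 − 8.69 = 684.23 m.
Head difference: h(well H) − h(well A) = 676.76 − 684.23 = -7.47 m.
Hydraulic gradient: i = |Δh| / L = 7.47 / 576 = 0.0130.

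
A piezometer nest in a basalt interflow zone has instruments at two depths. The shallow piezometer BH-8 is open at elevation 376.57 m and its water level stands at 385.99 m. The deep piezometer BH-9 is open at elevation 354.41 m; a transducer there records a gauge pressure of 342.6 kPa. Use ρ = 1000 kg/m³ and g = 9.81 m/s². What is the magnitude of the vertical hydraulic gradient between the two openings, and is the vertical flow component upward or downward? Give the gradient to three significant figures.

Total head at BH-8: h = 385.99 m (water level in the standpipe).
Pressure head at BH-9: ψ = P/(ρg) = 342.6×1000 / (1000 × 9.81) = 34.92 m.
Total head at BH-9: h = z + ψ = 354.41 + 34.92 = 389.33 m.
Δh = h(BH-8) − h(BH-9) = 385.99 − 389.33 = -3.34 m.
Vertical separation Δz = 376.57 − 354.41 = 22.16 m.
|i_v| = |Δh| / Δz = 3.34 / 22.16 = 0.151.
Head is higher in the deep piezometer, so vertical flow is upward (discharge condition).

|i_v| ≈ 0.151; vertical flow is upward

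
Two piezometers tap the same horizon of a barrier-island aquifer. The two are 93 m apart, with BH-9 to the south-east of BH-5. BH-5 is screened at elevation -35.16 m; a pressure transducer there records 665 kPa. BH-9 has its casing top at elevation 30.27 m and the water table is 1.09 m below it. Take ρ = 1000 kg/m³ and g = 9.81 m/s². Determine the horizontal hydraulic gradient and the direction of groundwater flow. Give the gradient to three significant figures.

Pressure head at BH-5: ψ = P/(ρg) = 665×1000 / (1000 × 9.81) = 67.79 m.
Total head at BH-5: h = z + ψ = -35.16 + 67.79 = 32.63 m.
Total head at BH-9: h = 30.27 − 1.09 = 29.18 m.
Head difference: h(BH-5) − h(BH-9) = 32.63 − 29.18 = 3.45 m.
Hydraulic gradient: i = |Δh| / L = 3.45 / 93 = 0.0371.
Flow is from higher to lower head: from BH-5 toward BH-9, i.e. toward the south-east.

i ≈ 0.0371; groundwater flows toward the south-east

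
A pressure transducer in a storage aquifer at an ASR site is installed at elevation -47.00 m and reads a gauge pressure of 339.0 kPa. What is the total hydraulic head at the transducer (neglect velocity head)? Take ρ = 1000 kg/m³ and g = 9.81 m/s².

ψ = P/(ρg) = 339.0×1000 / (1000 × 9.81) = 34.56 m.
h = z + ψ = -47.00 + 34.56 = -12.44 m.

h ≈ -12.44 m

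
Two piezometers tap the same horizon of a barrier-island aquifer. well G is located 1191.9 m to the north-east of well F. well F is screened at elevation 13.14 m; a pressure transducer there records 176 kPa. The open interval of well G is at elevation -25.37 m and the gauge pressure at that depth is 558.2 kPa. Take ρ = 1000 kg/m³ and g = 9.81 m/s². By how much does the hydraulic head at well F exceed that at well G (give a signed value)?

Pressure head at well F: ψ = P/(ρg) = 176×1000 / (1000 × 9.81) = 17.94 m.
Total head at well F: h = z + ψ = 13.14 + 17.94 = 31.08 m.
Pressure head at well G: ψ = P/(ρg) = 558.2×1000 / (1000 × 9.81) = 56.90 m.
Total head at well G: h = z + ψ = -25.37 + 56.90 = 31.53 m.
Head difference: h(well F) − h(well G) = 31.08 − 31.53 = -0.45 m.

Δh ≈ -0.45 m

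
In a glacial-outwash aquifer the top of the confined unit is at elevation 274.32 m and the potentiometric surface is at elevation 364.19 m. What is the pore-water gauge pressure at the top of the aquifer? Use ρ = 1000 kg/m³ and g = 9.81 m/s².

Pressure head at the aquifer top: ψ = h − z = 364.19 − 274.32 = 89.87 m.
P = ρgψ = 1000 × 9.81 × 89.87 = 881625 Pa ≈ 882 kPa.

P ≈ 882 kPa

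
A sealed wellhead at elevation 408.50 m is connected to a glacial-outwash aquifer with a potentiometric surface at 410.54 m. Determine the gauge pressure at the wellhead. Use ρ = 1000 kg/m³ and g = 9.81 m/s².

Head above the cap: Δh = 410.54 − 408.50 = 2.04 m.
P = ρgΔh = 1000 × 9.81 × 2.04 = 20012 Pa ≈ 20.0 kPa.

P ≈ 20.0 kPa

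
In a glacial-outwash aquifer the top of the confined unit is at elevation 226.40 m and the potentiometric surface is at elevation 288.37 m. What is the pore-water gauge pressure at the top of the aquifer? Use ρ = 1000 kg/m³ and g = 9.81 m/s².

Pressure head at the aquifer top: ψ = h − z = 288.37 − 226.40 = 61.97 m.
P = ρgψ = 1000 × 9.81 × 61.97 = 607926 Pa ≈ 608 kPa.

P ≈ 608 kPa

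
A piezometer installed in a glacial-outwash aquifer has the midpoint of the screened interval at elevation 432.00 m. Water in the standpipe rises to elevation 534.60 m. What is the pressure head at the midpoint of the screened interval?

Total head h = 534.60 m (the water-surface elevation in the piezometer).
Pressure head ψ = h − z = 534.60 − 432.00 = 102.60 m.

ψ ≈ 102.60 m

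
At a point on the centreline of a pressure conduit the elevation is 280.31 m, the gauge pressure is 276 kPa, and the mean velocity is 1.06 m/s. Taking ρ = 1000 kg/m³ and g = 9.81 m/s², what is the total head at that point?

h ≈ 308.50 m

Pressure head ψ = P/(ρg) = 276×1000 / (1000 × 9.81) = 28.13 m.
Velocity head = v²/(2g) = 1.06² / (2 × 9.81) = 0.057 m.
h = z + ψ + v²/(2g) = 280.31 + 28.13 + 0.057 = 308.50 m.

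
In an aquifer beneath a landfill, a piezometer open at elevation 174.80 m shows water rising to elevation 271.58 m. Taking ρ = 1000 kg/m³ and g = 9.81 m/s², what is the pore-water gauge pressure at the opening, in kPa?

P ≈ 949 kPa

Pressure head ψ = h − z = 271.58 − 174.80 = 96.78 m.
P = ρgψ = 1000 × 9.81 × 96.78 = 949412 Pa ≈ 949 kPa.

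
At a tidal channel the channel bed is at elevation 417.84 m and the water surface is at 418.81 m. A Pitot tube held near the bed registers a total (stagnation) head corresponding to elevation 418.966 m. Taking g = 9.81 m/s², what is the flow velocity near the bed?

v ≈ 1.75 m/s

Near the bed, under hydrostatic conditions, the piezometric head (z + ψ) equals the free-surface elevation, 418.81 m.
Velocity head = total − piezometric = 418.966 − 418.81 = 0.156 m.
v = √(2g·h_v) = √(2 × 9.81 × 0.156) = 1.75 m/s.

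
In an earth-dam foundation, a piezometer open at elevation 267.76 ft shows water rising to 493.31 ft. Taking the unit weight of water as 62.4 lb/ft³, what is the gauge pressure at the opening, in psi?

Pressure head ψ = h − z = 493.31 − 267.76 = 225.55 ft.
P = γ·ψ / 144 = 62.4 × 225.55 / 144 = 97.7 psi.

P ≈ 97.7 psi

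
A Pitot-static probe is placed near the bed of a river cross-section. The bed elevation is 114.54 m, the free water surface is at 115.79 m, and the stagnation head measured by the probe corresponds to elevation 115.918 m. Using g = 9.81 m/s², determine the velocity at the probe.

Near the bed, under hydrostatic conditions, the piezometric head (z + ψ) equals the free-surface elevation, 115.79 m.
Velocity head = total − piezometric = 115.918 − 115.79 = 0.128 m.
v = √(2g·h_v) = √(2 × 9.81 × 0.128) = 1.58 m/s.

v ≈ 1.58 m/s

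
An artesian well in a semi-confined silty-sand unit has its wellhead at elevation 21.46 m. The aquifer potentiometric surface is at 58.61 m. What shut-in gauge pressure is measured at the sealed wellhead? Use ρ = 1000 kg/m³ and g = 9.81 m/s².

Head above the cap: Δh = 58.61 − 21.46 = 37.15 m.
P = ρgΔh = 1000 × 9.81 × 37.15 = 364442 Pa ≈ 364 kPa.

P ≈ 364 kPa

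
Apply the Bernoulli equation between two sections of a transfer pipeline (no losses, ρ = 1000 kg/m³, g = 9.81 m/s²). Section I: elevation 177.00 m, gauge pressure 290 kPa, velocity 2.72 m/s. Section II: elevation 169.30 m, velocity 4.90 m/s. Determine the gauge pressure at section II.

P₂ ≈ 357 kPa

Pressure head at I: ψ₁ = P₁/(ρg) = 290×1000 / (1000 × 9.81) = 29.56 m.
Velocity heads: v₁²/2g = 2.72²/19.62 = 0.377 m; v₂²/2g = 4.90²/19.62 = 1.224 m.
Total head H = z₁ + ψ₁ + v₁²/2g = 177.00 + 29.56 + 0.377 = 206.94 m.
ψ₂ = H − z₂ − v₂²/2g = 206.94 − 169.30 − 1.224 = 36.42 m.
P₂ = ρgψ₂ = 1000 × 9.81 × 36.42 ≈ 357 kPa.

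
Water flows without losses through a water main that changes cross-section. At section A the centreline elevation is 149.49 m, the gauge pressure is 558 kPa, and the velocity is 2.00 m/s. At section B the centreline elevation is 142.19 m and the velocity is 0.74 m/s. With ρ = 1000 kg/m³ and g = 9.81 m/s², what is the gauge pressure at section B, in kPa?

Pressure head at A: ψ₁ = P₁/(ρg) = 558×1000 / (1000 × 9.81) = 56.88 m.
Velocity heads: v₁²/2g = 2.00²/19.62 = 0.204 m; v₂²/2g = 0.74²/19.62 = 0.028 m.
Total head H = z₁ + ψ₁ + v₁²/2g = 149.49 + 56.88 + 0.204 = 206.57 m.
ψ₂ = H − z₂ − v₂²/2g = 206.57 − 142.19 − 0.028 = 64.35 m.
P₂ = ρgψ₂ = 1000 × 9.81 × 64.35 ≈ 631 kPa.

P₂ ≈ 631 kPa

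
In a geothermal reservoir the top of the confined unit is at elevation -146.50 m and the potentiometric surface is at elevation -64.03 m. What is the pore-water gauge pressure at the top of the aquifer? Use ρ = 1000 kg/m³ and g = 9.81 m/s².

P ≈ 809 kPa

Pressure head at the aquifer top: ψ = h − z = -64.03 − (-146.50) = 82.47 m.
P = ρgψ = 1000 × 9.81 × 82.47 = 809031 Pa ≈ 809 kPa.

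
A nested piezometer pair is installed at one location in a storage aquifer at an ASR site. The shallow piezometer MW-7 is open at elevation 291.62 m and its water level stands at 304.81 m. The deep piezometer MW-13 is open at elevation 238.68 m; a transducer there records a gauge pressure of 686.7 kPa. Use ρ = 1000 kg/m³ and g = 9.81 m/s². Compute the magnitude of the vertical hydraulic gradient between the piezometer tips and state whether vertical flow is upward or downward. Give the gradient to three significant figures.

Total head at MW-7: h = 304.81 m (water level in the standpipe).
Pressure head at MW-13: ψ = P/(ρg) = 686.7×1000 / (1000 × 9.81) = 70.00 m.
Total head at MW-13: h = z + ψ = 238.68 + 70.00 = 308.68 m.
Δh = h(MW-7) − h(MW-13) = 304.81 − 308.68 = -3.87 m.
Vertical separation Δz = 291.62 − 238.68 = 52.94 m.
|i_v| = |Δh| / Δz = 3.87 / 52.94 = 0.0731.
Head is higher in the deep piezometer, so vertical flow is upward (discharge condition).

|i_v| ≈ 0.0731; vertical flow is upward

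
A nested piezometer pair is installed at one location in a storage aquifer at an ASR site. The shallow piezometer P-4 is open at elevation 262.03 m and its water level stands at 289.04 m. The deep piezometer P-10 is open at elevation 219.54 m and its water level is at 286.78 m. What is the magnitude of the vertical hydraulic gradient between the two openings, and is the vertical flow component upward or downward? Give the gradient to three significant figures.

|i_v| ≈ 0.0532; vertical flow is downward

Total head at P-4: h = 289.04 m (water level in the standpipe).
Total head at P-10: h = 286.78 m.
Δh = h(P-4) − h(P-10) = 289.04 − 286.78 = 2.26 m.
Vertical separation Δz = 262.03 − 219.54 = 42.49 m.
|i_v| = |Δh| / Δz = 2.26 / 42.49 = 0.0532.
Head is higher in the shallow piezometer, so vertical flow is downward (recharge condition).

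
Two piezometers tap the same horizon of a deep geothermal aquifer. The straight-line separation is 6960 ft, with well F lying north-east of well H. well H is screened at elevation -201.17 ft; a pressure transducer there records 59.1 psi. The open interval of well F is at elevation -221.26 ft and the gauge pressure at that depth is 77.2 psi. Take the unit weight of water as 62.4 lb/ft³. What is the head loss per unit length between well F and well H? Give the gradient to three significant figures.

Pressure head at well H: ψ = 144·P/γ = 144 × 59.1 / 62.4 = 136.38 ft.
Total head at well H: h = z + ψ = -201.17 + 136.38 = -64.79 ft.
Pressure head at well F: ψ = 144·P/γ = 144 × 77.2 / 62.4 = 178.15 ft.
Total head at well F: h = z + ψ = -221.26 + 178.15 = -43.11 ft.
Head difference: h(well H) − h(well F) = -64.79 − (-43.11) = -21.68 ft.
Hydraulic gradient: i = |Δh| / L = 21.68 / 6960 = 0.00311.

i ≈ 0.00311 ft/ft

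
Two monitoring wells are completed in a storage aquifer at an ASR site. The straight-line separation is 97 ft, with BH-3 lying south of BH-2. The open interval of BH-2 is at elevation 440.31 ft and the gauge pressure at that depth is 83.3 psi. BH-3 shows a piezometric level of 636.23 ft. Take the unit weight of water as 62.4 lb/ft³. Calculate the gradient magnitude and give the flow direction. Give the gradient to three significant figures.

i ≈ 0.0380; groundwater flows toward the north

Pressure head at BH-2: ψ = 144·P/γ = 144 × 83.3 / 62.4 = 192.23 ft.
Total head at BH-2: h = z + ψ = 440.31 + 192.23 = 632.54 ft.
Total head at BH-3: h = 636.23 ft (water level in the piezometer is the total head).
Head difference: h(BH-2) − h(BH-3) = 632.54 − 636.23 = -3.69 ft.
Hydraulic gradient: i = |Δh| / L = 3.69 / 97 = 0.0380.
Flow is from higher to lower head: from BH-3 toward BH-2, i.e. toward the north.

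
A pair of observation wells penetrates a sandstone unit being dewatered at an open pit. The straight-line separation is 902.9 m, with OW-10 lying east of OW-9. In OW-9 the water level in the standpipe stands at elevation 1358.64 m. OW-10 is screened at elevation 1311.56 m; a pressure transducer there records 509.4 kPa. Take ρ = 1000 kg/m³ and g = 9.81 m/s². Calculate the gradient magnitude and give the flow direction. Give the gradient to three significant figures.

Total head at OW-9: h = 1358.64 m (water level in the piezometer is the total head).
Pressure head at OW-10: ψ = P/(ρg) = 509.4×1000 / (1000 × 9.81) = 51.93 m.
Total head at OW-10: h = z + ψ = 1311.56 + 51.93 = 1363.49 m.
Head difference: h(OW-9) − h(OW-10) = 1358.64 − 1363.49 = -4.85 m.
Hydraulic gradient: i = |Δh| / L = 4.85 / 902.9 = 0.00537.
Flow is from higher to lower head: from OW-10 toward OW-9, i.e. toward the west.

i ≈ 0.00537; groundwater flows toward the west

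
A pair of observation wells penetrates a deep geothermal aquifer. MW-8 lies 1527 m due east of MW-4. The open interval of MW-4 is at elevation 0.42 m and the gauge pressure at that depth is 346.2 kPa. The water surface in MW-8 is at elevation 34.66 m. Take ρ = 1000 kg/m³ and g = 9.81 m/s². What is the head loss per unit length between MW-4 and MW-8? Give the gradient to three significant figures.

i ≈ 0.000688 m/m

Pressure head at MW-4: ψ = P/(ρg) = 346.2×1000 / (1000 × 9.81) = 35.29 m.
Total head at MW-4: h = z + ψ = 0.42 + 35.29 = 35.71 m.
Total head at MW-8: h = 34.66 m (water level in the piezometer is the total head).
Head difference: h(MW-4) − h(MW-8) = 35.71 − 34.66 = 1.05 m.
Hydraulic gradient: i = |Δh| / L = 1.05 / 1527 = 0.000688.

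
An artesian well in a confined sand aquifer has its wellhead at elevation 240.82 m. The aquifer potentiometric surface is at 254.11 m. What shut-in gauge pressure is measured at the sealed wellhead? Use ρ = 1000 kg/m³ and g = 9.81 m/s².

P ≈ 130 kPa

Head above the cap: Δh = 254.11 − 240.82 = 13.29 m.
P = ρgΔh = 1000 × 9.81 × 13.29 = 130375 Pa ≈ 130 kPa.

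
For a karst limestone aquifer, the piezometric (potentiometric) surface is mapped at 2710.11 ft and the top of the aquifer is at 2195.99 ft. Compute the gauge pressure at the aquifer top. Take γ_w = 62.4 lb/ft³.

P ≈ 223 psi

Pressure head at the aquifer top: ψ = h − z = 2710.11 − 2195.99 = 514.12 ft.
P = γψ/144 = 62.4 × 514.12 / 144 = 223 psi.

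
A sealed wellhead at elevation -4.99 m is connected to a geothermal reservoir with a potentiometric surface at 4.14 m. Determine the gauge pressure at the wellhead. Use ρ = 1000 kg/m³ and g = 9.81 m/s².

Head above the cap: Δh = 4.14 − (-4.99) = 9.13 m.
P = ρgΔh = 1000 × 9.81 × 9.13 = 89565 Pa ≈ 89.6 kPa.

P ≈ 89.6 kPa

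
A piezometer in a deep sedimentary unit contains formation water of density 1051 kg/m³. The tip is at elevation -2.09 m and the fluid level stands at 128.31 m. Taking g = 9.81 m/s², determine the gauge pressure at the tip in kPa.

Pressure head ψ = h − z = 128.31 − (-2.09) = 130.40 m.
P = ρgψ = 1051 × 9.81 × 130.40 = 1344464 Pa ≈ 1340 kPa.

P ≈ 1340 kPa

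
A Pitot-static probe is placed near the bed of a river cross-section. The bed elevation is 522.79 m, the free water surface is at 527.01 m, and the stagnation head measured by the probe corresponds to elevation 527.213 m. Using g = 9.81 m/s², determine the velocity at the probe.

v ≈ 2.00 m/s

Near the bed, under hydrostatic conditions, the piezometric head (z + ψ) equals the free-surface elevation, 527.01 m.
Velocity head = total − piezometric = 527.213 − 527.01 = 0.203 m.
v = √(2g·h_v) = √(2 × 9.81 × 0.203) = 2.00 m/s.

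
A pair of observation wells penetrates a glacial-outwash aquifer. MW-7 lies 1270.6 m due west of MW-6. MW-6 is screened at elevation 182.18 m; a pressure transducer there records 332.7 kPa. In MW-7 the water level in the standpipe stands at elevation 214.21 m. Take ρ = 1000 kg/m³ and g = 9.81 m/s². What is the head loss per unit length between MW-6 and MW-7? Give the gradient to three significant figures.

i ≈ 0.00148 m/m

Pressure head at MW-6: ψ = P/(ρg) = 332.7×1000 / (1000 × 9.81) = 33.91 m.
Total head at MW-6: h = z + ψ = 182.18 + 33.91 = 216.09 m.
Total head at MW-7: h = 214.21 m (water level in the piezometer is the total head).
Head difference: h(MW-6) − h(MW-7) = 216.09 − 214.21 = 1.88 m.
Hydraulic gradient: i = |Δh| / L = 1.88 / 1270.6 = 0.00148.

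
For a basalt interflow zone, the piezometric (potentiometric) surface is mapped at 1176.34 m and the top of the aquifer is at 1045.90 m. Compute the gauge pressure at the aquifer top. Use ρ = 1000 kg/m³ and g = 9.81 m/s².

P ≈ 1280 kPa

Pressure head at the aquifer top: ψ = h − z = 1176.34 − 1045.90 = 130.44 m.
P = ρgψ = 1000 × 9.81 × 130.44 = 1279616 Pa ≈ 1280 kPa.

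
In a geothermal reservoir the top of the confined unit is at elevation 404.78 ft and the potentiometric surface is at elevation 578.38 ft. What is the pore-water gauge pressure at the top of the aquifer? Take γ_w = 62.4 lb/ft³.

P ≈ 75.2 psi

Pressure head at the aquifer top: ψ = h − z = 578.38 − 404.78 = 173.60 ft.
P = γψ/144 = 62.4 × 173.60 / 144 = 75.2 psi.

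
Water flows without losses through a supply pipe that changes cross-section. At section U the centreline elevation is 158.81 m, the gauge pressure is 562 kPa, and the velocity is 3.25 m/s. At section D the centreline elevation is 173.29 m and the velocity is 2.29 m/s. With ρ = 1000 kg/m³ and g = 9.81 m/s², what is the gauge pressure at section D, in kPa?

P₂ ≈ 423 kPa

Pressure head at U: ψ₁ = P₁/(ρg) = 562×1000 / (1000 × 9.81) = 57.29 m.
Velocity heads: v₁²/2g = 3.25²/19.62 = 0.538 m; v₂²/2g = 2.29²/19.62 = 0.267 m.
Total head H = z₁ + ψ₁ + v₁²/2g = 158.81 + 57.29 + 0.538 = 216.64 m.
ψ₂ = H − z₂ − v₂²/2g = 216.64 − 173.29 − 0.267 = 43.08 m.
P₂ = ρgψ₂ = 1000 × 9.81 × 43.08 ≈ 423 kPa.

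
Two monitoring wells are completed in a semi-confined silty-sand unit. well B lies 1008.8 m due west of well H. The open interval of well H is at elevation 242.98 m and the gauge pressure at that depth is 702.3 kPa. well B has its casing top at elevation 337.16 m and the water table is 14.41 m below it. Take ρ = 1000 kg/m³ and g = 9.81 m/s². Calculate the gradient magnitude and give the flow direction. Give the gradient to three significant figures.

i ≈ 0.00811; groundwater flows toward the east

Pressure head at well H: ψ = P/(ρg) = 702.3×1000 / (1000 × 9.81) = 71.59 m.
Total head at well H: h = z + ψ = 242.98 + 71.59 = 314.57 m.
Total head at well B: h = 337.16 − 14.41 = 322.75 m.
Head difference: h(well H) − h(well B) = 314.57 − 322.75 = -8.18 m.
Hydraulic gradient: i = |Δh| / L = 8.18 / 1008.8 = 0.00811.
Flow is from higher to lower head: from well B toward well H, i.e. toward the east.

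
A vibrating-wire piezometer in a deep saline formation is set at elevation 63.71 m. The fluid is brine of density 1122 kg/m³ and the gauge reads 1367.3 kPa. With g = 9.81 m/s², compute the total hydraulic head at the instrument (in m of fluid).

ψ = P/(ρg) = 1367.3×1000 / (1122 × 9.81) = 124.22 m.
h = z + ψ = 63.71 + 124.22 = 187.93 m.

h ≈ 187.93 m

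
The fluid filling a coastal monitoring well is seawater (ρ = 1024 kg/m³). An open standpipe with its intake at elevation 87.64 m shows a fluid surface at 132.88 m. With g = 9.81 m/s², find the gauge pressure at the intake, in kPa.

Pressure head ψ = h − z = 132.88 − 87.64 = 45.24 m.
P = ρgψ = 1024 × 9.81 × 45.24 = 454456 Pa ≈ 454 kPa.

P ≈ 454 kPa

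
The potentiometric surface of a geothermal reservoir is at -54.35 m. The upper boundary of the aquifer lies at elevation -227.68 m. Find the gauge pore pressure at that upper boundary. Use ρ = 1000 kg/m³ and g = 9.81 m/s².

P ≈ 1700 kPa

Pressure head at the aquifer top: ψ = h − z = -54.35 − (-227.68) = 173.33 m.
P = ρgψ = 1000 × 9.81 × 173.33 = 1700367 Pa ≈ 1700 kPa.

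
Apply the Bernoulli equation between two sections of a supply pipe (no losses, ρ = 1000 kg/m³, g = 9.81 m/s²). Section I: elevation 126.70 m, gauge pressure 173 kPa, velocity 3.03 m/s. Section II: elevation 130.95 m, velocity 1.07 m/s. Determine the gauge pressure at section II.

P₂ ≈ 135 kPa

Pressure head at I: ψ₁ = P₁/(ρg) = 173×1000 / (1000 × 9.81) = 17.64 m.
Velocity heads: v₁²/2g = 3.03²/19.62 = 0.468 m; v₂²/2g = 1.07²/19.62 = 0.058 m.
Total head H = z₁ + ψ₁ + v₁²/2g = 126.70 + 17.64 + 0.468 = 144.81 m.
ψ₂ = H − z₂ − v₂²/2g = 144.81 − 130.95 − 0.058 = 13.80 m.
P₂ = ρgψ₂ = 1000 × 9.81 × 13.80 ≈ 135 kPa.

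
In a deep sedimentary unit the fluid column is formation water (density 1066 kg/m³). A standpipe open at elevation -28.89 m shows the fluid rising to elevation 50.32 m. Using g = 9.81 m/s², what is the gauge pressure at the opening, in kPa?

Pressure head ψ = h − z = 50.32 − (-28.89) = 79.21 m.
P = ρgψ = 1066 × 9.81 × 79.21 = 828335 Pa ≈ 828 kPa.

P ≈ 828 kPa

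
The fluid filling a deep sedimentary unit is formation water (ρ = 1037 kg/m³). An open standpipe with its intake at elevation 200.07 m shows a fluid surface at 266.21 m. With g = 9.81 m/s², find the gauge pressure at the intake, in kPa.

P ≈ 673 kPa

Pressure head ψ = h − z = 266.21 − 200.07 = 66.14 m.
P = ρgψ = 1037 × 9.81 × 66.14 = 672840 Pa ≈ 673 kPa.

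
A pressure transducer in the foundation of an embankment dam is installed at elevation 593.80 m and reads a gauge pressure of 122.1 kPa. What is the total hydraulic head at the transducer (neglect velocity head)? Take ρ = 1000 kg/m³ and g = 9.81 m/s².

ψ = P/(ρg) = 122.1×1000 / (1000 × 9.81) = 12.45 m.
h = z + ψ = 593.80 + 12.45 = 606.25 m.

h ≈ 606.25 m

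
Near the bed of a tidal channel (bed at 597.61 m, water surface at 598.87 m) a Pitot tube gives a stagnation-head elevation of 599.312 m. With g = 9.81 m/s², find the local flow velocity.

v ≈ 2.94 m/s

Near the bed, under hydrostatic conditions, the piezometric head (z + ψ) equals the free-surface elevation, 598.87 m.
Velocity head = total − piezometric = 599.312 − 598.87 = 0.442 m.
v = √(2g·h_v) = √(2 × 9.81 × 0.442) = 2.94 m/s.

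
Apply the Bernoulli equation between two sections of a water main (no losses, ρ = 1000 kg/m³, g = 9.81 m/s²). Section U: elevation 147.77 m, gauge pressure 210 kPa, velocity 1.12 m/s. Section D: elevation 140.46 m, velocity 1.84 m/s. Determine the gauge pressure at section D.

P₂ ≈ 281 kPa

Pressure head at U: ψ₁ = P₁/(ρg) = 210×1000 / (1000 × 9.81) = 21.41 m.
Velocity heads: v₁²/2g = 1.12²/19.62 = 0.064 m; v₂²/2g = 1.84²/19.62 = 0.173 m.
Total head H = z₁ + ψ₁ + v₁²/2g = 147.77 + 21.41 + 0.064 = 169.24 m.
ψ₂ = H − z₂ − v₂²/2g = 169.24 − 140.46 − 0.173 = 28.61 m.
P₂ = ρgψ₂ = 1000 × 9.81 × 28.61 ≈ 281 kPa.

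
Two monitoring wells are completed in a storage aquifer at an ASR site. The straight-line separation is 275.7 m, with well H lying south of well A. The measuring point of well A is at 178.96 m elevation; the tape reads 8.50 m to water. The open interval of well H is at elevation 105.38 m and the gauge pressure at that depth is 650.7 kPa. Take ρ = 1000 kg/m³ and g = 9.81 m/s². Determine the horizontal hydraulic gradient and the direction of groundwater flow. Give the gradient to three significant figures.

i ≈ 0.00453; groundwater flows toward the north

Total head at well A: h = 178.96 − 8.50 = 170.46 m.
Pressure head at well H: ψ = P/(ρg) = 650.7×1000 / (1000 × 9.81) = 66.33 m.
Total head at well H: h = z + ψ = 105.38 + 66.33 = 171.71 m.
Head difference: h(well A) − h(well H) = 170.46 − 171.71 = -1.25 m.
Hydraulic gradient: i = |Δh| / L = 1.25 / 275.7 = 0.00453.
Flow is from higher to lower head: from well H toward well A, i.e. toward the north.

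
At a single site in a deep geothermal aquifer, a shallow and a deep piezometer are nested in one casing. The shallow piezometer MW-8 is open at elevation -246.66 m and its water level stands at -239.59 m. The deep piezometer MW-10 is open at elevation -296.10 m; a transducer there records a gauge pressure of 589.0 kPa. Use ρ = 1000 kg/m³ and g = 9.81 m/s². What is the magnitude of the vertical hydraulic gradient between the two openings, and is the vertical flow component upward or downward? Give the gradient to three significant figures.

|i_v| ≈ 0.0714; vertical flow is upward

Total head at MW-8: h = -239.59 m (water level in the standpipe).
Pressure head at MW-10: ψ = P/(ρg) = 589.0×1000 / (1000 × 9.81) = 60.04 m.
Total head at MW-10: h = z + ψ = -296.10 + 60.04 = -236.06 m.
Δh = h(MW-8) − h(MW-10) = -239.59 − (-236.06) = -3.53 m.
Vertical separation Δz = -246.66 − (-296.10) = 49.44 m.
|i_v| = |Δh| / Δz = 3.53 / 49.44 = 0.0714.
Head is higher in the deep piezometer, so vertical flow is upward (discharge condition).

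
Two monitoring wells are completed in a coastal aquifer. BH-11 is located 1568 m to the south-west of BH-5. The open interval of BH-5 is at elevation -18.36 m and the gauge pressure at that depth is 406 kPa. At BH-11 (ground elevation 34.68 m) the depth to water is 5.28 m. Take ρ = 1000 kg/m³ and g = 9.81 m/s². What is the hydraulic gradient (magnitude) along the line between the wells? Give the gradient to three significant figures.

Pressure head at BH-5: ψ = P/(ρg) = 406×1000 / (1000 × 9.81) = 41.39 m.
Total head at BH-5: h = z + ψ = -18.36 + 41.39 = 23.03 m.
Total head at BH-11: h = 34.68 − 5.28 = 29.40 m.
Head difference: h(BH-5) − h(BH-11) = 23.03 − 29.40 = -6.37 m.
Hydraulic gradient: i = |Δh| / L = 6.37 / 1568 = 0.00406.

i ≈ 0.00406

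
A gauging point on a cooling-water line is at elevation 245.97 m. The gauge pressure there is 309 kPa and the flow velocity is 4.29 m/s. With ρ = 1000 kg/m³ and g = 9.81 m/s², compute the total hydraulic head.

Pressure head ψ = P/(ρg) = 309×1000 / (1000 × 9.81) = 31.50 m.
Velocity head = v²/(2g) = 4.29² / (2 × 9.81) = 0.938 m.
h = z + ψ + v²/(2g) = 245.97 + 31.50 + 0.938 = 278.41 m.

h ≈ 278.41 m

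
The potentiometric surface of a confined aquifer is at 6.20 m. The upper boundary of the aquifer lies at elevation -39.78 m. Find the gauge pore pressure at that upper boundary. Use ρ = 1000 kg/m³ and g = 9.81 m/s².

Pressure head at the aquifer top: ψ = h − z = 6.20 − (-39.78) = 45.98 m.
P = ρgψ = 1000 × 9.81 × 45.98 = 451064 Pa ≈ 451 kPa.

P ≈ 451 kPa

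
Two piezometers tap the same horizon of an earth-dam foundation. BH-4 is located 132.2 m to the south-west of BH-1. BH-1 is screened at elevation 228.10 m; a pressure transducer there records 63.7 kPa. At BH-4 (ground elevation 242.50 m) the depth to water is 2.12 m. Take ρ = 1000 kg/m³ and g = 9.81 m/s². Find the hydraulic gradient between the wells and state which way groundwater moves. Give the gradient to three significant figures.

Pressure head at BH-1: ψ = P/(ρg) = 63.7×1000 / (1000 × 9.81) = 6.49 m.
Total head at BH-1: h = z + ψ = 228.10 + 6.49 = 234.59 m.
Total head at BH-4: h = 242.50 − 2.12 = 240.38 m.
Head difference: h(BH-1) − h(BH-4) = 234.59 − 240.38 = -5.79 m.
Hydraulic gradient: i = |Δh| / L = 5.79 / 132.2 = 0.0438.
Flow is from higher to lower head: from BH-4 toward BH-1, i.e. toward the north-east.

i ≈ 0.0438; groundwater flows toward the north-east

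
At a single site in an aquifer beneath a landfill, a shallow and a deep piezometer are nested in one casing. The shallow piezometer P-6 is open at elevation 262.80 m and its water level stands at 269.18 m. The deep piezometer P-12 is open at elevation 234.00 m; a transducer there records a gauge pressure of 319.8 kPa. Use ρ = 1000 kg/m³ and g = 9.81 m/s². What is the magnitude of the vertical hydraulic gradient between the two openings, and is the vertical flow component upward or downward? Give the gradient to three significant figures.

Total head at P-6: h = 269.18 m (water level in the standpipe).
Pressure head at P-12: ψ = P/(ρg) = 319.8×1000 / (1000 × 9.81) = 32.60 m.
Total head at P-12: h = z + ψ = 234.00 + 32.60 = 266.60 m.
Δh = h(P-6) − h(P-12) = 269.18 − 266.60 = 2.58 m.
Vertical separation Δz = 262.80 − 234.00 = 28.80 m.
|i_v| = |Δh| / Δz = 2.58 / 28.80 = 0.0896.
Head is higher in the shallow piezometer, so vertical flow is downward (recharge condition).

|i_v| ≈ 0.0896; vertical flow is downward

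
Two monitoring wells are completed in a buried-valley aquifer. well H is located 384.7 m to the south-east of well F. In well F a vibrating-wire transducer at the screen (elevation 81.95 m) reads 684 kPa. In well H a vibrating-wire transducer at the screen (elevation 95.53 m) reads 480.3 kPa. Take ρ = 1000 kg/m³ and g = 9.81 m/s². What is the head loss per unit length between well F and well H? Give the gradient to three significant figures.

Pressure head at well F: ψ = P/(ρg) = 684×1000 / (1000 × 9.81) = 69.72 m.
Total head at well F: h = z + ψ = 81.95 + 69.72 = 151.67 m.
Pressure head at well H: ψ = P/(ρg) = 480.3×1000 / (1000 × 9.81) = 48.96 m.
Total head at well H: h = z + ψ = 95.53 + 48.96 = 144.49 m.
Head difference: h(well F) − h(well H) = 151.67 − 144.49 = 7.18 m.
Hydraulic gradient: i = |Δh| / L = 7.18 / 384.7 = 0.0187.

i ≈ 0.0187 m/m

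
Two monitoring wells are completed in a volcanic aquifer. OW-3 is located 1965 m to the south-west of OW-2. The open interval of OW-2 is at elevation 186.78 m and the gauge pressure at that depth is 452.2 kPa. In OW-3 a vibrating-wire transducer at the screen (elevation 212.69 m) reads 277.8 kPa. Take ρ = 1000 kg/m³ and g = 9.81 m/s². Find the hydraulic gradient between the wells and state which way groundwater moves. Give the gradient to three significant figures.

Pressure head at OW-2: ψ = P/(ρg) = 452.2×1000 / (1000 × 9.81) = 46.10 m.
Total head at OW-2: h = z + ψ = 186.78 + 46.10 = 232.88 m.
Pressure head at OW-3: ψ = P/(ρg) = 277.8×1000 / (1000 × 9.81) = 28.32 m.
Total head at OW-3: h = z + ψ = 212.69 + 28.32 = 241.01 m.
Head difference: h(OW-2) − h(OW-3) = 232.88 − 241.01 = -8.13 m.
Hydraulic gradient: i = |Δh| / L = 8.13 / 1965 = 0.00414.
Flow is from higher to lower head: from OW-3 toward OW-2, i.e. toward the north-east.

i ≈ 0.00414; groundwater flows toward the north-east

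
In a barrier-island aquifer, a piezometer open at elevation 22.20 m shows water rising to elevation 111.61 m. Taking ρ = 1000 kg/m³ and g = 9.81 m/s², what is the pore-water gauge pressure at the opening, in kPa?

P ≈ 877 kPa

Pressure head ψ = h − z = 111.61 − 22.20 = 89.41 m.
P = ρgψ = 1000 × 9.81 × 89.41 = 877112 Pa ≈ 877 kPa.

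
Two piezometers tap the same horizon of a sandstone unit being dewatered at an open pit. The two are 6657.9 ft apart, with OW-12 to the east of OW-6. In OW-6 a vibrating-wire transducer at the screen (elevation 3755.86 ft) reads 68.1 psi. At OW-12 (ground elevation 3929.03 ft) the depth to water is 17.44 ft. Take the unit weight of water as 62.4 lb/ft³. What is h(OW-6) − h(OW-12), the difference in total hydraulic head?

Δh ≈ 1.42 ft

Pressure head at OW-6: ψ = 144·P/γ = 144 × 68.1 / 62.4 = 157.15 ft.
Total head at OW-6: h = z + ψ = 3755.86 + 157.15 = 3913.01 ft.
Total head at OW-12: h = 3929.03 − 17.44 = 3911.59 ft.
Head difference: h(OW-6) − h(OW-12) = 3913.01 − 3911.59 = 1.42 ft.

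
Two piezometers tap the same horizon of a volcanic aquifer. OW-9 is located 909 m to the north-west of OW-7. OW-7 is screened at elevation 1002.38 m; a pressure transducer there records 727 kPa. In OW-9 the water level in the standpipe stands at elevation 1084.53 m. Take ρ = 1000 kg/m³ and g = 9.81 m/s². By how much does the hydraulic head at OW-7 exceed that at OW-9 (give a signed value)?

Pressure head at OW-7: ψ = P/(ρg) = 727×1000 / (1000 × 9.81) = 74.11 m.
Total head at OW-7: h = z + ψ = 1002.38 + 74.11 = 1076.49 m.
Total head at OW-9: h = 1084.53 m (water level in the piezometer is the total head).
Head difference: h(OW-7) − h(OW-9) = 1076.49 − 1084.53 = -8.04 m.

Δh ≈ -8.04 m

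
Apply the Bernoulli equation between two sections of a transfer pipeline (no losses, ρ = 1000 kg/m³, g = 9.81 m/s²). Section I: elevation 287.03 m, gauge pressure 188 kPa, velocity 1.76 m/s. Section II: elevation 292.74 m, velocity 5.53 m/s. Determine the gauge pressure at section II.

Pressure head at I: ψ₁ = P₁/(ρg) = 188×1000 / (1000 × 9.81) = 19.16 m.
Velocity heads: v₁²/2g = 1.76²/19.62 = 0.158 m; v₂²/2g = 5.53²/19.62 = 1.559 m.
Total head H = z₁ + ψ₁ + v₁²/2g = 287.03 + 19.16 + 0.158 = 306.35 m.
ψ₂ = H − z₂ − v₂²/2g = 306.35 − 292.74 − 1.559 = 12.05 m.
P₂ = ρgψ₂ = 1000 × 9.81 × 12.05 ≈ 118 kPa.

P₂ ≈ 118 kPa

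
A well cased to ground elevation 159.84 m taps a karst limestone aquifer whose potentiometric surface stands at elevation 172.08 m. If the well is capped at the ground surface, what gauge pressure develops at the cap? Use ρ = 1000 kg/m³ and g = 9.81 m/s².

Head above the cap: Δh = 172.08 − 159.84 = 12.24 m.
P = ρgΔh = 1000 × 9.81 × 12.24 = 120074 Pa ≈ 120 kPa.

P ≈ 120 kPa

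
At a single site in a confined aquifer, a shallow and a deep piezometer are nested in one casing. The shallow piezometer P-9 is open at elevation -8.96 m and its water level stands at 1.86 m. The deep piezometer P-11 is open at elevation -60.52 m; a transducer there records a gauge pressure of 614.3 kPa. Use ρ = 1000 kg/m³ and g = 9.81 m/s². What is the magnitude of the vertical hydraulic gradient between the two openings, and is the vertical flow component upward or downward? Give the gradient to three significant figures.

|i_v| ≈ 0.00465; vertical flow is upward

Total head at P-9: h = 1.86 m (water level in the standpipe).
Pressure head at P-11: ψ = P/(ρg) = 614.3×1000 / (1000 × 9.81) = 62.62 m.
Total head at P-11: h = z + ψ = -60.52 + 62.62 = 2.10 m.
Δh = h(P-9) − h(P-11) = 1.86 − 2.10 = -0.24 m.
Vertical separation Δz = -8.96 − (-60.52) = 51.56 m.
|i_v| = |Δh| / Δz = 0.24 / 51.56 = 0.00465.
Head is higher in the deep piezometer, so vertical flow is upward (discharge condition).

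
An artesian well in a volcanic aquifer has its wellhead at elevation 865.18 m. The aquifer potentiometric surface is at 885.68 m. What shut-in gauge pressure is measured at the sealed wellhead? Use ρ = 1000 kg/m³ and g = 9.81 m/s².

Head above the cap: Δh = 885.68 − 865.18 = 20.50 m.
P = ρgΔh = 1000 × 9.81 × 20.50 = 201105 Pa ≈ 201 kPa.

P ≈ 201 kPa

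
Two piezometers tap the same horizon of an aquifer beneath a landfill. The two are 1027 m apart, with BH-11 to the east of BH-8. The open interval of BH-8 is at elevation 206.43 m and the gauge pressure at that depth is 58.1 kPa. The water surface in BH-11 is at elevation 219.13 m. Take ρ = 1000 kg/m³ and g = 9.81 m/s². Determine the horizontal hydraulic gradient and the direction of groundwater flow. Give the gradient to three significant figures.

i ≈ 0.00660; groundwater flows toward the west

Pressure head at BH-8: ψ = P/(ρg) = 58.1×1000 / (1000 × 9.81) = 5.92 m.
Total head at BH-8: h = z + ψ = 206.43 + 5.92 = 212.35 m.
Total head at BH-11: h = 219.13 m (water level in the piezometer is the total head).
Head difference: h(BH-8) − h(BH-11) = 212.35 − 219.13 = -6.78 m.
Hydraulic gradient: i = |Δh| / L = 6.78 / 1027 = 0.00660.
Flow is from higher to lower head: from BH-11 toward BH-8, i.e. toward the west.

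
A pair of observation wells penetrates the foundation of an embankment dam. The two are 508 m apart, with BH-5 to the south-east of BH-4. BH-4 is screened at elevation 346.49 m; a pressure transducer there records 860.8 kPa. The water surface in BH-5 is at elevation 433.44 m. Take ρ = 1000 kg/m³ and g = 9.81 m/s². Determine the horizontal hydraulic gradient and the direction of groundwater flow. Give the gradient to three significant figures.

Pressure head at BH-4: ψ = P/(ρg) = 860.8×1000 / (1000 × 9.81) = 87.75 m.
Total head at BH-4: h = z + ψ = 346.49 + 87.75 = 434.24 m.
Total head at BH-5: h = 433.44 m (water level in the piezometer is the total head).
Head difference: h(BH-4) − h(BH-5) = 434.24 − 433.44 = 0.80 m.
Hydraulic gradient: i = |Δh| / L = 0.80 / 508 = 0.00157.
Flow is from higher to lower head: from BH-4 toward BH-5, i.e. toward the south-east.

i ≈ 0.00157; groundwater flows toward the south-east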